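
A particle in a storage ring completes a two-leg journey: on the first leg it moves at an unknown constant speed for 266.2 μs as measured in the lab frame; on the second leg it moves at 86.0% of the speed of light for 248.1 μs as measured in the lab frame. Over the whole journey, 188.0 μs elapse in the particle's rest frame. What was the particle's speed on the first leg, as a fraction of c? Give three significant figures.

Leg 1: speed unknown; τ_1 = 266.2/γ_1.
Leg 2: β = 0.860; γ = 1/√(1 − 0.860²) = 1/√0.2604 = 1.960; τ_2 = 248.1/1.960 = 126.6 μs.
Total proper time: τ_1 + 126.6 = 188.0, so τ_1 = 188.0 − 126.6 = 61.40 μs.
γ_1 = 266.2/61.40 = 4.336; β = √(1 − 1/γ²) = √0.9468.

β = 0.973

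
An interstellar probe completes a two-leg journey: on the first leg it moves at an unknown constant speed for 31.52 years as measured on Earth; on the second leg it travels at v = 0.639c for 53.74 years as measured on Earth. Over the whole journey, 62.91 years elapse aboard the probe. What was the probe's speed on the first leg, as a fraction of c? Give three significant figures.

β = 0.729

Leg 1: speed unknown; τ_1 = 31.52/γ_1.
Leg 2: γ = 1/√(1 − 0.639²) = 1/√0.5917 = 1.300; τ_2 = 53.74/1.300 = 41.34 years.
Total proper time: τ_1 + 41.34 = 62.91, so τ_1 = 62.91 − 41.34 = 21.57 years.
γ_1 = 31.52/21.57 = 1.461; β = √(1 − 1/γ²) = √0.5316.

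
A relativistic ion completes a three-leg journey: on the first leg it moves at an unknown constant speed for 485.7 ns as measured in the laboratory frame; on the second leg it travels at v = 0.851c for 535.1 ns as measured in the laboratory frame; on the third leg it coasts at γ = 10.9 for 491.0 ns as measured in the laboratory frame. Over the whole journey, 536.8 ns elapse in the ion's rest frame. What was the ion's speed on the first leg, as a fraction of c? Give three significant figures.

β = 0.901

Leg 1: speed unknown; τ_1 = 485.7/γ_1.
Leg 2: γ = 1/√(1 − 0.851²) = 1/√0.2758 = 1.904; τ_2 = 535.1/1.904 = 281.0 ns.
Leg 3: γ = 10.9; τ_3 = 491.0/10.90 = 45.05 ns.
Total proper time: τ_1 + 281.0 + 45.05 = 536.8, so τ_1 = 536.8 − 326.1 = 210.7 ns.
γ_1 = 485.7/210.7 = 2.305; β = √(1 − 1/γ²) = √0.8117.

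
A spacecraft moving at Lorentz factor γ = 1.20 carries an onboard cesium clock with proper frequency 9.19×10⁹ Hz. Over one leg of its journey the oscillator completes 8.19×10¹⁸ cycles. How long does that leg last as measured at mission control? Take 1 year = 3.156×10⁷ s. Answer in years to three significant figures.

γ = 1.20
Proper time for N cycles: τ = N/f = 8.19×10¹⁸/(9.19×10⁹) = 8.912×10⁸ s = 28.24 years.
Lab-frame duration Δt = γτ = 1.200 × 28.24 = 33.89 years.

Δt = 33.9 years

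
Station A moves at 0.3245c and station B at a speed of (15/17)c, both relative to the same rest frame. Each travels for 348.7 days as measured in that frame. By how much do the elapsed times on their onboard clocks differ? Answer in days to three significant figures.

A: γ = 1/√(1 − 0.3245²) = 1/√0.8947 = 1.057; τ_A = 348.7/1.057 = 329.8 days.
B: γ = 1/√(1 − (15/17)²) = 17/8 = 2.125; τ_B = 348.7/2.125 = 164.1 days.

|τ_A − τ_B| = 166 days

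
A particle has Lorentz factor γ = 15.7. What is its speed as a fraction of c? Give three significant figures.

β = 0.998

β = √(1 − 1/γ²) = √(1 − 1/15.7²) = √(1 − 0.004057) = √0.9959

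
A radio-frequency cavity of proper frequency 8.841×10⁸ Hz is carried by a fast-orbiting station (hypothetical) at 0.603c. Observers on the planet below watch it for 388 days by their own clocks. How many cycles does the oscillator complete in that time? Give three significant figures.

γ = 1/√(1 − 0.603²) = 1/√0.6364 = 1.254
During 388 days of lab time, the oscillator's proper time advances by τ = Δt/γ = 388/1.254 = 309.5 days = 2.674×10⁷ s.
N = f × τ = 8.841×10⁸ × 2.674×10⁷ = 2.364×10¹⁶.

N = 2.36×10¹⁶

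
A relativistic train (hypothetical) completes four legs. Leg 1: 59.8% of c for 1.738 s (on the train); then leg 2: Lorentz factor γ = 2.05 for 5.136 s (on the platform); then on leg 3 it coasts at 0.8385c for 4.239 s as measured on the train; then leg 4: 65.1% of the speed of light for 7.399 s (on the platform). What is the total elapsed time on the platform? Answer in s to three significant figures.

Leg 1: β = 0.598; γ = 1/√(1 − 0.598²) = 1/√0.6424 = 1.248; Δt_1 = 1.248 × 1.738 = 2.168 s.
Leg 2: 5.136 s is already measured on the platform.
Leg 3: γ = 1/√(1 − 0.8385²) = 1/√0.2969 = 1.835; Δt_3 = 1.835 × 4.239 = 7.779 s.
Leg 4: 7.399 s is already measured on the platform.
Total: 2.168 + 5.136 + 7.779 + 7.399 s.

Δt = 22.5 s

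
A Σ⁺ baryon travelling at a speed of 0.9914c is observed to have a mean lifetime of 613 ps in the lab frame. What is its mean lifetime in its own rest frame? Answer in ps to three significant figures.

τ₀ = 80.2 ps

γ = 1/√(1 − 0.9914²) = 1/√0.01713 = 7.641
The lab-frame lifetime is the dilated interval; the proper lifetime is τ₀ = Δt/γ = 613/7.641 ps.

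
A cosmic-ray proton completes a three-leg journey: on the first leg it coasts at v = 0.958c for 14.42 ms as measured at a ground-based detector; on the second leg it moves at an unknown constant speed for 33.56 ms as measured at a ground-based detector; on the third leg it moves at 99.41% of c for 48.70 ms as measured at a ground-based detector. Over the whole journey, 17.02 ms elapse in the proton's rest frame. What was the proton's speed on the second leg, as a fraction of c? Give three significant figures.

Leg 1: γ = 1/√(1 − 0.958²) = 1/√0.08224 = 3.487; τ_1 = 14.42/3.487 = 4.135 ms.
Leg 2: speed unknown; τ_2 = 33.56/γ_2.
Leg 3: β = 0.9941; γ = 1/√(1 − 0.9941²) = 1/√0.01177 = 9.219; τ_3 = 48.70/9.219 = 5.282 ms.
Total proper time: 4.135 + τ_2 + 5.282 = 17.02, so τ_2 = 17.02 − 9.418 = 7.602 ms.
γ_2 = 33.56/7.602 = 4.414; β = √(1 − 1/γ²) = √0.9487.

β = 0.974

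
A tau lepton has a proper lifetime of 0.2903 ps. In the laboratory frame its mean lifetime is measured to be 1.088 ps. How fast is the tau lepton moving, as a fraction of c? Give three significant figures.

γ = Δt/τ₀ = 1.088/0.2903 = 3.748
β = √(1 − 1/γ²) = √(1 − 0.07119) = √0.9288

β = 0.964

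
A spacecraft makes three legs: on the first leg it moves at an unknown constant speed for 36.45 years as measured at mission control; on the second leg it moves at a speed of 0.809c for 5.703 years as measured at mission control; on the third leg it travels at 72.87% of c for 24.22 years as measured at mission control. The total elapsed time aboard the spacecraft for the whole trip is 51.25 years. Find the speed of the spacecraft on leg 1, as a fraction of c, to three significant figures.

Leg 1: speed unknown; τ_1 = 36.45/γ_1.
Leg 2: γ = 1/√(1 − 0.809²) = 1/√0.3455 = 1.701; τ_2 = 5.703/1.701 = 3.352 years.
Leg 3: β = 0.7287; γ = 1/√(1 − 0.7287²) = 1/√0.4690 = 1.460; τ_3 = 24.22/1.460 = 16.59 years.
Total proper time: τ_1 + 3.352 + 16.59 = 51.25, so τ_1 = 51.25 − 19.94 = 31.31 years.
γ_1 = 36.45/31.31 = 1.164; β = √(1 − 1/γ²) = √0.2621.

β = 0.512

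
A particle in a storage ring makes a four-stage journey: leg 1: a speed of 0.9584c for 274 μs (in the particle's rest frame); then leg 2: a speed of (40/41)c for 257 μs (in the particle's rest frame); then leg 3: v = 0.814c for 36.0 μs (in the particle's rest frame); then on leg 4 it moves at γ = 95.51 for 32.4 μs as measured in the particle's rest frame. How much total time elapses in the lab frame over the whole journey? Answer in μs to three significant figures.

Δt = 5290 μs

Leg 1: γ = 1/√(1 − 0.9584²) = 1/√0.08147 = 3.504; Δt_1 = 3.504 × 274 = 960.0 μs.
Leg 2: γ = 1/√(1 − (40/41)²) = 41/9 ≈ 4.556; Δt_2 = 4.556 × 257 = 1171 μs.
Leg 3: γ = 1/√(1 − 0.814²) = 1/√0.3374 = 1.722; Δt_3 = 1.722 × 36.0 = 61.98 μs.
Leg 4: γ = 95.51; Δt_4 = 95.51 × 32.4 = 3095 μs.
Total: 960.0 + 1171 + 61.98 + 3095 μs.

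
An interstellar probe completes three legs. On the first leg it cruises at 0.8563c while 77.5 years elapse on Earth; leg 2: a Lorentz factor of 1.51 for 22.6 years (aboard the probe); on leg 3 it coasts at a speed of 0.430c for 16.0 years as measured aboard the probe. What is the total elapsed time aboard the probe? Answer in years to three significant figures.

Leg 1: γ = 1/√(1 − 0.8563²) = 1/√0.2668 = 1.936; τ_1 = 77.5/1.936 = 40.03 years.
Leg 2: 22.6 years is already measured aboard the probe.
Leg 3: 16.0 years is already measured aboard the probe.
Total: 40.03 + 22.60 + 16.00 years.

τ = 78.6 years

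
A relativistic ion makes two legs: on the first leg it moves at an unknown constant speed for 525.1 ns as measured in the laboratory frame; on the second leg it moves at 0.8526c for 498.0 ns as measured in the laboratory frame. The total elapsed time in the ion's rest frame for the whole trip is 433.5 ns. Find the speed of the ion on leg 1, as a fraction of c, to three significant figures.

Leg 1: speed unknown; τ_1 = 525.1/γ_1.
Leg 2: γ = 1/√(1 − 0.8526²) = 1/√0.2731 = 1.914; τ_2 = 498.0/1.914 = 260.2 ns.
Total proper time: τ_1 + 260.2 = 433.5, so τ_1 = 433.5 − 260.2 = 173.3 ns.
γ_1 = 525.1/173.3 = 3.031; β = √(1 − 1/γ²) = √0.8911.

β = 0.944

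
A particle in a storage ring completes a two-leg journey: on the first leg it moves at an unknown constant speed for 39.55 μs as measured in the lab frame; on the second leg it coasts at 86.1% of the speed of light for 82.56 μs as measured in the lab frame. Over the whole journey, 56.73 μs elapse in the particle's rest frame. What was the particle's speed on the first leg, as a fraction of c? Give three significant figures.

Leg 1: speed unknown; τ_1 = 39.55/γ_1.
Leg 2: β = 0.861; γ = 1/√(1 − 0.861²) = 1/√0.2587 = 1.966; τ_2 = 82.56/1.966 = 41.99 μs.
Total proper time: τ_1 + 41.99 = 56.73, so τ_1 = 56.73 − 41.99 = 14.74 μs.
γ_1 = 39.55/14.74 = 2.683; β = √(1 − 1/γ²) = √0.8611.

β = 0.928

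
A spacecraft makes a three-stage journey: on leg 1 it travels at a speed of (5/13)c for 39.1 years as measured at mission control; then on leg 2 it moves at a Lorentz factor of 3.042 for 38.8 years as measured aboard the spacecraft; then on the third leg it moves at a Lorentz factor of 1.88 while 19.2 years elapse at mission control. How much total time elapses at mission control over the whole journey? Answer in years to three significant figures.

Leg 1: 39.1 years is already measured at mission control.
Leg 2: γ = 3.042; Δt_2 = 3.042 × 38.8 = 118.0 years.
Leg 3: 19.2 years is already measured at mission control.
Total: 39.10 + 118.0 + 19.20 years.

Δt = 176 years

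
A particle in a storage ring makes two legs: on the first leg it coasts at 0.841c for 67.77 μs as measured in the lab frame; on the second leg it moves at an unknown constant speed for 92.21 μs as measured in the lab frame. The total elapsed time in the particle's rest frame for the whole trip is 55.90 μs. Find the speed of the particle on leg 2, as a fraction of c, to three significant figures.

β = 0.978

Leg 1: γ = 1/√(1 − 0.841²) = 1/√0.2927 = 1.848; τ_1 = 67.77/1.848 = 36.67 μs.
Leg 2: speed unknown; τ_2 = 92.21/γ_2.
Total proper time: 36.67 + τ_2 = 55.90, so τ_2 = 55.90 − 36.67 = 19.23 μs.
γ_2 = 92.21/19.23 = 4.794; β = √(1 − 1/γ²) = √0.9565.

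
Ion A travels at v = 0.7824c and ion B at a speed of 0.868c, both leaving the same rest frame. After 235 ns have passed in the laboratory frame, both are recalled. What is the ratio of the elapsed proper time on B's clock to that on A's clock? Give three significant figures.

τ_B/τ_A = 0.797

A: γ = 1/√(1 − 0.7824²) = 1/√0.3879 = 1.606. B: γ = 1/√(1 − 0.868²) = 1/√0.2466 = 2.014.
τ_A/τ_B = γ_B/γ_A = 2.014/1.606 = 1.254, so τ_B/τ_A = 0.7973.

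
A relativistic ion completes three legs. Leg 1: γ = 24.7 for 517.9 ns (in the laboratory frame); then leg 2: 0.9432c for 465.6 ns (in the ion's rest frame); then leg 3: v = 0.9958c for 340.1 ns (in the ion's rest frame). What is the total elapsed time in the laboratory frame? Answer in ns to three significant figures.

Leg 1: 517.9 ns is already measured in the laboratory frame.
Leg 2: γ = 1/√(1 − 0.9432²) = 1/√0.1104 = 3.010; Δt_2 = 3.010 × 465.6 = 1401 ns.
Leg 3: γ = 1/√(1 − 0.9958²) = 1/√0.008382 = 10.92; Δt_3 = 10.92 × 340.1 = 3715 ns.
Total: 517.9 + 1401 + 3715 ns.

Δt = 5630 ns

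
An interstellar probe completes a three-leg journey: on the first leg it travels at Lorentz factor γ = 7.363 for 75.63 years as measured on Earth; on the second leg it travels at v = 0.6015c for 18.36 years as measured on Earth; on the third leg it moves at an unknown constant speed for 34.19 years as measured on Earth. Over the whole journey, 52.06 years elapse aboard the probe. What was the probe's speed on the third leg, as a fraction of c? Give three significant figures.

Leg 1: γ = 7.363; τ_1 = 75.63/7.363 = 10.27 years.
Leg 2: γ = 1/√(1 − 0.6015²) = 1/√0.6382 = 1.252; τ_2 = 18.36/1.252 = 14.67 years.
Leg 3: speed unknown; τ_3 = 34.19/γ_3.
Total proper time: 10.27 + 14.67 + τ_3 = 52.06, so τ_3 = 52.06 − 24.94 = 27.12 years.
γ_3 = 34.19/27.12 = 1.261; β = √(1 − 1/γ²) = √0.3708.

β = 0.609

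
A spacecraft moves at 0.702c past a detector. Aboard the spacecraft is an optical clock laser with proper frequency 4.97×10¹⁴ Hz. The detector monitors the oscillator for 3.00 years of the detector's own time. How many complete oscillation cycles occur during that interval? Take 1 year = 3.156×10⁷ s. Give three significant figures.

γ = 1/√(1 − 0.702²) = 1/√0.5072 = 1.404
During 3.00 years of lab time, the oscillator's proper time advances by τ = Δt/γ = 3.00/1.404 = 2.137 years = 6.743×10⁷ s.
N = f × τ = 4.97×10¹⁴ × 6.743×10⁷ = 3.351×10²².

N = 3.35×10²²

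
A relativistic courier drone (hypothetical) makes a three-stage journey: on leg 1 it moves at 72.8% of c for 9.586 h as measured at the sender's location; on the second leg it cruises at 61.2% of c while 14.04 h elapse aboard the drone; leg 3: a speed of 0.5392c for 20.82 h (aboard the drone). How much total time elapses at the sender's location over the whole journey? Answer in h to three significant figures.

Leg 1: 9.586 h is already measured at the sender's location.
Leg 2: β = 0.612; γ = 1/√(1 − 0.612²) = 1/√0.6255 = 1.264; Δt_2 = 1.264 × 14.04 = 17.75 h.
Leg 3: γ = 1/√(1 − 0.5392²) = 1/√0.7093 = 1.187; Δt_3 = 1.187 × 20.82 = 24.72 h.
Total: 9.586 + 17.75 + 24.72 h.

Δt = 52.1 h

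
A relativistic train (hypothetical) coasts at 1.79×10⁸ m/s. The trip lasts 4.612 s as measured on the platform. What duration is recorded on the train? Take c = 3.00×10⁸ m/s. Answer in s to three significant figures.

τ = 3.70 s

β = 1.79×10⁸/3.00×10⁸ = 0.5967; γ = 1/√(1 − 0.5967²) = 1.246
The interval measured on the platform is the dilated one; the clock on the train measures the proper time τ = Δt/γ = 4.612/1.246 s.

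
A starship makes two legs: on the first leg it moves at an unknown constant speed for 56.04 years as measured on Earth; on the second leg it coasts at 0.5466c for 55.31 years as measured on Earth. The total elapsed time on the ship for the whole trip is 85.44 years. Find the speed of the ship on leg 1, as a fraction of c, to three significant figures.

β = 0.716

Leg 1: speed unknown; τ_1 = 56.04/γ_1.
Leg 2: γ = 1/√(1 − 0.5466²) = 1/√0.7012 = 1.194; τ_2 = 55.31/1.194 = 46.32 years.
Total proper time: τ_1 + 46.32 = 85.44, so τ_1 = 85.44 − 46.32 = 39.12 years.
γ_1 = 56.04/39.12 = 1.432; β = √(1 − 1/γ²) = √0.5126.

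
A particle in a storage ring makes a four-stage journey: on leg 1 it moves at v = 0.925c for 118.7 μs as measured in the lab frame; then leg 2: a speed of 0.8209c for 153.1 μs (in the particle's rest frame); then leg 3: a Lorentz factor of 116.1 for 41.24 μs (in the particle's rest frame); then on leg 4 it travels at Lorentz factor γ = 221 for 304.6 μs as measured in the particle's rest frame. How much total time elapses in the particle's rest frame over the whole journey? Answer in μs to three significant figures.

Leg 1: γ = 1/√(1 − 0.925²) = 1/√0.1444 = 2.632; τ_1 = 118.7/2.632 = 45.10 μs.
Leg 2: 153.1 μs is already measured in the particle's rest frame.
Leg 3: 41.24 μs is already measured in the particle's rest frame.
Leg 4: 304.6 μs is already measured in the particle's rest frame.
Total: 45.10 + 153.1 + 41.24 + 304.6 μs.

τ = 544 μs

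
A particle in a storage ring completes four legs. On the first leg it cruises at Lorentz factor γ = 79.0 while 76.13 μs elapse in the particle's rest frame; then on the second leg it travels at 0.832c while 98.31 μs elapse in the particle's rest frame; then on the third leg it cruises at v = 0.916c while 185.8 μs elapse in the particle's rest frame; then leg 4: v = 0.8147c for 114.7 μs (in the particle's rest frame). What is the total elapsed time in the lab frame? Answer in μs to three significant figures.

Δt = 6850 μs

Leg 1: γ = 79.0; Δt_1 = 79.00 × 76.13 = 6014 μs.
Leg 2: γ = 1/√(1 − 0.832²) = 1/√0.3078 = 1.803; Δt_2 = 1.803 × 98.31 = 177.2 μs.
Leg 3: γ = 1/√(1 − 0.916²) = 1/√0.1609 = 2.493; Δt_3 = 2.493 × 185.8 = 463.1 μs.
Leg 4: γ = 1/√(1 − 0.8147²) = 1/√0.3363 = 1.724; Δt_4 = 1.724 × 114.7 = 197.8 μs.
Total: 6014 + 177.2 + 463.1 + 197.8 μs.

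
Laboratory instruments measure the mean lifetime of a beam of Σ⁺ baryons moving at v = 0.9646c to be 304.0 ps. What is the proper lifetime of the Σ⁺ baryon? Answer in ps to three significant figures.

γ = 1/√(1 − 0.9646²) = 1/√0.06955 = 3.792
The lab-frame lifetime is the dilated interval; the proper lifetime is τ₀ = Δt/γ = 304.0/3.792 ps.

τ₀ = 80.2 ps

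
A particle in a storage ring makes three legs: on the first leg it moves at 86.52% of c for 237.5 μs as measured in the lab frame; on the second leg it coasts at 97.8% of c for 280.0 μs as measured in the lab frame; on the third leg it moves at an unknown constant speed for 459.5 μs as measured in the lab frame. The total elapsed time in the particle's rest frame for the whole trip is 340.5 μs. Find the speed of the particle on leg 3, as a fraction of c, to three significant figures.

β = 0.935

Leg 1: β = 0.8652; γ = 1/√(1 − 0.8652²) = 1/√0.2514 = 1.994; τ_1 = 237.5/1.994 = 119.1 μs.
Leg 2: β = 0.978; γ = 1/√(1 − 0.978²) = 1/√0.04352 = 4.794; τ_2 = 280.0/4.794 = 58.41 μs.
Leg 3: speed unknown; τ_3 = 459.5/γ_3.
Total proper time: 119.1 + 58.41 + τ_3 = 340.5, so τ_3 = 340.5 − 177.5 = 163.0 μs.
γ_3 = 459.5/163.0 = 2.819; β = √(1 − 1/γ²) = √0.8742.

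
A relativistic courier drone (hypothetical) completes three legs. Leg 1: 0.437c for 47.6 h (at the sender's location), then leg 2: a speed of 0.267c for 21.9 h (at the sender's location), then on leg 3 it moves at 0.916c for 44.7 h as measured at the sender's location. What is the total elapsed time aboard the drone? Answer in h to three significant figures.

Leg 1: γ = 1/√(1 − 0.437²) = 1/√0.8090 = 1.112; τ_1 = 47.6/1.112 = 42.81 h.
Leg 2: γ = 1/√(1 − 0.267²) = 1/√0.9287 = 1.038; τ_2 = 21.9/1.038 = 21.10 h.
Leg 3: γ = 1/√(1 − 0.916²) = 1/√0.1609 = 2.493; τ_3 = 44.7/2.493 = 17.93 h.
Total: 42.81 + 21.10 + 17.93 h.

τ = 81.9 h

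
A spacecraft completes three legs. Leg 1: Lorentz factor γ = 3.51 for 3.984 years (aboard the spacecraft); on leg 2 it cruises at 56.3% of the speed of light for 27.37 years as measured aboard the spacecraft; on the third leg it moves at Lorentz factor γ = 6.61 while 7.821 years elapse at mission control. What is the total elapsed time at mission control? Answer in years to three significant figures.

Leg 1: γ = 3.51; Δt_1 = 3.510 × 3.984 = 13.98 years.
Leg 2: β = 0.563; γ = 1/√(1 − 0.563²) = 1/√0.6830 = 1.210; Δt_2 = 1.210 × 27.37 = 33.12 years.
Leg 3: 7.821 years is already measured at mission control.
Total: 13.98 + 33.12 + 7.821 years.

Δt = 54.9 years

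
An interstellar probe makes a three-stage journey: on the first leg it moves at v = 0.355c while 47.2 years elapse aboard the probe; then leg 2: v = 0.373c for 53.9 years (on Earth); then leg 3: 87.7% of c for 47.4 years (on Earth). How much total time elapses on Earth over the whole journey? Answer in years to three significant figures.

Leg 1: γ = 1/√(1 − 0.355²) = 1/√0.8740 = 1.070; Δt_1 = 1.070 × 47.2 = 50.49 years.
Leg 2: 53.9 years is already measured on Earth.
Leg 3: 47.4 years is already measured on Earth.
Total: 50.49 + 53.90 + 47.40 years.

Δt = 152 years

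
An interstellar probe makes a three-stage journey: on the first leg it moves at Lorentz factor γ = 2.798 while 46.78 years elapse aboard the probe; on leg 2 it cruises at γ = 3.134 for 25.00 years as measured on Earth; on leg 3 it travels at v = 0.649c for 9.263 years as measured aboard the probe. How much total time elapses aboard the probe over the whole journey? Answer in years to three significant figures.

Leg 1: 46.78 years is already measured aboard the probe.
Leg 2: γ = 3.134; τ_2 = 25.00/3.134 = 7.977 years.
Leg 3: 9.263 years is already measured aboard the probe.
Total: 46.78 + 7.977 + 9.263 years.

τ = 64.0 years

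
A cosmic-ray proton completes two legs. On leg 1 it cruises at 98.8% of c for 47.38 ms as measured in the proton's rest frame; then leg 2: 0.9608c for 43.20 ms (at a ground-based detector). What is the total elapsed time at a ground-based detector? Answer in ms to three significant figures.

Δt = 350 ms

Leg 1: β = 0.988; γ = 1/√(1 − 0.988²) = 1/√0.02386 = 6.474; Δt_1 = 6.474 × 47.38 = 306.8 ms.
Leg 2: 43.20 ms is already measured at a ground-based detector.
Total: 306.8 + 43.20 ms.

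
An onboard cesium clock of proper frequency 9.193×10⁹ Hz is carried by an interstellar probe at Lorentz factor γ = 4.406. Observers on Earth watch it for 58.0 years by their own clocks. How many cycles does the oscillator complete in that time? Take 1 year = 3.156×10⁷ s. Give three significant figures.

γ = 4.406
During 58.0 years of lab time, the oscillator's proper time advances by τ = Δt/γ = 58.0/4.406 = 13.16 years = 4.155×10⁸ s.
N = f × τ = 9.193×10⁹ × 4.155×10⁸ = 3.819×10¹⁸.

N = 3.82×10¹⁸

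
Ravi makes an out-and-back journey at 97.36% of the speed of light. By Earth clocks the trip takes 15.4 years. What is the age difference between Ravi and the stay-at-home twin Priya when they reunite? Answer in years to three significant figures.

β = 0.9736; γ = 1/√(1 − 0.9736²) = 1/√0.05210 = 4.381
Ravi's elapsed proper time: τ = 15.4/4.381 = 3.515 years.
Age gap = Δt − τ = 15.4 − 3.515 years.

Δt − τ = 11.9 years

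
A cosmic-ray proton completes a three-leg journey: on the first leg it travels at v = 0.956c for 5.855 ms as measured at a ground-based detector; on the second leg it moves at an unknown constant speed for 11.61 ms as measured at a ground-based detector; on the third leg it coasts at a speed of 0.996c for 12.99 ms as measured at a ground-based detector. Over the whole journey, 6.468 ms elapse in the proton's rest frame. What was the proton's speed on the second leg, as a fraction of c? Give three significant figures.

Leg 1: γ = 1/√(1 − 0.956²) = 1/√0.08606 = 3.409; τ_1 = 5.855/3.409 = 1.718 ms.
Leg 2: speed unknown; τ_2 = 11.61/γ_2.
Leg 3: γ = 1/√(1 − 0.996²) = 1/√0.007984 = 11.19; τ_3 = 12.99/11.19 = 1.161 ms.
Total proper time: 1.718 + τ_2 + 1.161 = 6.468, so τ_2 = 6.468 − 2.878 = 3.590 ms.
γ_2 = 11.61/3.590 = 3.234; β = √(1 − 1/γ²) = √0.9044.

β = 0.951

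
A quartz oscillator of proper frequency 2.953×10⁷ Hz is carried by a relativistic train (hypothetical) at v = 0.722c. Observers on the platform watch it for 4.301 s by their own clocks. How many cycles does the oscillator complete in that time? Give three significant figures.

N = 8.79×10⁷

γ = 1/√(1 − 0.722²) = 1/√0.4787 = 1.445
During 4.301 s of lab time, the oscillator's proper time advances by τ = Δt/γ = 4.301/1.445 = 2.976 s = 2.976×10⁰ s.
N = f × τ = 2.953×10⁷ × 2.976×10⁰ = 8.788×10⁷.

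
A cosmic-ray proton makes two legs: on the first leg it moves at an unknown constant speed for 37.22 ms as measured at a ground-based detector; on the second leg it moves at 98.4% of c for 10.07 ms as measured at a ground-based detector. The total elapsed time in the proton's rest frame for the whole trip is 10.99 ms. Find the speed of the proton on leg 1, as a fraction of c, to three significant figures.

β = 0.969

Leg 1: speed unknown; τ_1 = 37.22/γ_1.
Leg 2: β = 0.984; γ = 1/√(1 − 0.984²) = 1/√0.03174 = 5.613; τ_2 = 10.07/5.613 = 1.794 ms.
Total proper time: τ_1 + 1.794 = 10.99, so τ_1 = 10.99 − 1.794 = 9.196 ms.
γ_1 = 37.22/9.196 = 4.047; β = √(1 − 1/γ²) = √0.9390.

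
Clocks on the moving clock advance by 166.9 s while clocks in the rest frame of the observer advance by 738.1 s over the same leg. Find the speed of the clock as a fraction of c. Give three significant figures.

β = 0.974

The proper time is measured on the moving clock (both events occur at the clock's location); Δt is measured in the rest frame of the observer. γ = Δt/τ = 738.1/166.9 = 4.422.
β = √(1 − 1/γ²) = √(1 − 0.05113) = √0.9489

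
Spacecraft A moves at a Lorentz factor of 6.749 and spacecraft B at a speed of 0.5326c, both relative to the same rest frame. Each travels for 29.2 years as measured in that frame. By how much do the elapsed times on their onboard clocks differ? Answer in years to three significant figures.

|τ_A − τ_B| = 20.4 years

A: γ = 6.749; τ_A = 29.2/6.749 = 4.327 years.
B: γ = 1/√(1 − 0.5326²) = 1/√0.7163 = 1.182; τ_B = 29.2/1.182 = 24.71 years.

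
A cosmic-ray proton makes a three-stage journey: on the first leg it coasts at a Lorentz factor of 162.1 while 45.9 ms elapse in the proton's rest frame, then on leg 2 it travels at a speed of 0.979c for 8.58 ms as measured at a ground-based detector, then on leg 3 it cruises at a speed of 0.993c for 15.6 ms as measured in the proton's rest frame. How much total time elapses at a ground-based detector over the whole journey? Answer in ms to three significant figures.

Leg 1: γ = 162.1; Δt_1 = 162.1 × 45.9 = 7440 ms.
Leg 2: 8.58 ms is already measured at a ground-based detector.
Leg 3: γ = 1/√(1 − 0.993²) = 1/√0.01395 = 8.466; Δt_3 = 8.466 × 15.6 = 132.1 ms.
Total: 7440 + 8.580 + 132.1 ms.

Δt = 7580 ms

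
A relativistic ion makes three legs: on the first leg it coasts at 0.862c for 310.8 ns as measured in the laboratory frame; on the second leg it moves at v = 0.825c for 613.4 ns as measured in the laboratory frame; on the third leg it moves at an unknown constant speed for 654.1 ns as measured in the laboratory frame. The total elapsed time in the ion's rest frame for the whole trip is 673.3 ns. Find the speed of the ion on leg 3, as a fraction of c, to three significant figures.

Leg 1: γ = 1/√(1 − 0.862²) = 1/√0.2570 = 1.973; τ_1 = 310.8/1.973 = 157.5 ns.
Leg 2: γ = 1/√(1 − 0.825²) = 1/√0.3194 = 1.769; τ_2 = 613.4/1.769 = 346.7 ns.
Leg 3: speed unknown; τ_3 = 654.1/γ_3.
Total proper time: 157.5 + 346.7 + τ_3 = 673.3, so τ_3 = 673.3 − 504.2 = 169.1 ns.
γ_3 = 654.1/169.1 = 3.868; β = √(1 − 1/γ²) = √0.9332.

β = 0.966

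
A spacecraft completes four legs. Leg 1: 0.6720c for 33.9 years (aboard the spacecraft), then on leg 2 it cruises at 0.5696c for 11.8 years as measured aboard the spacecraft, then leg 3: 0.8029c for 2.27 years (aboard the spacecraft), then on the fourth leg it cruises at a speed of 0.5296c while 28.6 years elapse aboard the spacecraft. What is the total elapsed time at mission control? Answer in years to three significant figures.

Leg 1: γ = 1/√(1 − 0.6720²) = 1/√0.5484 = 1.350; Δt_1 = 1.350 × 33.9 = 45.78 years.
Leg 2: γ = 1/√(1 − 0.5696²) = 1/√0.6756 = 1.217; Δt_2 = 1.217 × 11.8 = 14.36 years.
Leg 3: γ = 1/√(1 − 0.8029²) = 1/√0.3554 = 1.678; Δt_3 = 1.678 × 2.27 = 3.808 years.
Leg 4: γ = 1/√(1 − 0.5296²) = 1/√0.7195 = 1.179; Δt_4 = 1.179 × 28.6 = 33.72 years.
Total: 45.78 + 14.36 + 3.808 + 33.72 years.

Δt = 97.7 years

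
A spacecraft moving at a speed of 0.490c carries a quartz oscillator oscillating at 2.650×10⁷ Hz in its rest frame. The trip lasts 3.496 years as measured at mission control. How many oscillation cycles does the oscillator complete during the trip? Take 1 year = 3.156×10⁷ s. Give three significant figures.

γ = 1/√(1 − 0.490²) = 1/√0.7599 = 1.147
The oscillator's own cycle count is N = f × τ where τ is the proper time aboard the spacecraft. τ = Δt/γ = 3.496/1.147 = 3.048 years = 9.618×10⁷ s.
N = 2.650×10⁷ × 9.618×10⁷ = 2.549×10¹⁵.

N = 2.55×10¹⁵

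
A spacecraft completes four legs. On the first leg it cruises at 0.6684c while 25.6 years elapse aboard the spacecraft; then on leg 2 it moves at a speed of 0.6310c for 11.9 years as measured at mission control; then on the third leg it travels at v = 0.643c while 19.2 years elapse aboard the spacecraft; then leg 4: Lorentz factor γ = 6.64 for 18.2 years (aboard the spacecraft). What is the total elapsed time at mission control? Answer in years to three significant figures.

Δt = 192 years

Leg 1: γ = 1/√(1 − 0.6684²) = 1/√0.5532 = 1.344; Δt_1 = 1.344 × 25.6 = 34.42 years.
Leg 2: 11.9 years is already measured at mission control.
Leg 3: γ = 1/√(1 − 0.643²) = 1/√0.5866 = 1.306; Δt_3 = 1.306 × 19.2 = 25.07 years.
Leg 4: γ = 6.64; Δt_4 = 6.640 × 18.2 = 120.8 years.
Total: 34.42 + 11.90 + 25.07 + 120.8 years.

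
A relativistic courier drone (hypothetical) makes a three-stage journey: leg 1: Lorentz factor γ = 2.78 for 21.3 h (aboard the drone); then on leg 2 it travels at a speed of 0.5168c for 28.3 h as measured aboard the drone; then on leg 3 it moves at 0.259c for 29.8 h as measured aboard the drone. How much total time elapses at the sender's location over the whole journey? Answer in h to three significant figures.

Δt = 123 h

Leg 1: γ = 2.78; Δt_1 = 2.780 × 21.3 = 59.21 h.
Leg 2: γ = 1/√(1 − 0.5168²) = 1/√0.7329 = 1.168; Δt_2 = 1.168 × 28.3 = 33.06 h.
Leg 3: γ = 1/√(1 − 0.259²) = 1/√0.9329 = 1.035; Δt_3 = 1.035 × 29.8 = 30.85 h.
Total: 59.21 + 33.06 + 30.85 h.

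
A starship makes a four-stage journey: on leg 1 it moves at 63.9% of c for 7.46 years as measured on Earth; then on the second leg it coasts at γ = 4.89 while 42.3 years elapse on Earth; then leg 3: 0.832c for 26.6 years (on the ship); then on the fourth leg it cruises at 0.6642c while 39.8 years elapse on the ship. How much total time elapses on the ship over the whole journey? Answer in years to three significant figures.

Leg 1: β = 0.639; γ = 1/√(1 − 0.639²) = 1/√0.5917 = 1.300; τ_1 = 7.46/1.300 = 5.738 years.
Leg 2: γ = 4.89; τ_2 = 42.3/4.890 = 8.650 years.
Leg 3: 26.6 years is already measured on the ship.
Leg 4: 39.8 years is already measured on the ship.
Total: 5.738 + 8.650 + 26.60 + 39.80 years.

τ = 80.8 years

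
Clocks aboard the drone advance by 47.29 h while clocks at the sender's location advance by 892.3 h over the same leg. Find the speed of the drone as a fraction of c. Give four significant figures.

β = 0.9986

The proper time is measured aboard the drone (both events occur at the drone's location); Δt is measured at the sender's location. γ = Δt/τ = 892.3/47.29 = 18.87.
β = √(1 − 1/γ²) = √(1 − 0.002809) = √0.9972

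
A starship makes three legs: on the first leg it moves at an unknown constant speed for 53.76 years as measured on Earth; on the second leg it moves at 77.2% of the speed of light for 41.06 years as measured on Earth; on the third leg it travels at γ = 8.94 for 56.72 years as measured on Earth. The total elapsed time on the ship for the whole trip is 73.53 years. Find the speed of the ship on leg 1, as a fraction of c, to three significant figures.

Leg 1: speed unknown; τ_1 = 53.76/γ_1.
Leg 2: β = 0.772; γ = 1/√(1 − 0.772²) = 1/√0.4040 = 1.573; τ_2 = 41.06/1.573 = 26.10 years.
Leg 3: γ = 8.94; τ_3 = 56.72/8.940 = 6.345 years.
Total proper time: τ_1 + 26.10 + 6.345 = 73.53, so τ_1 = 73.53 − 32.44 = 41.09 years.
γ_1 = 53.76/41.09 = 1.308; β = √(1 − 1/γ²) = √0.4159.

β = 0.645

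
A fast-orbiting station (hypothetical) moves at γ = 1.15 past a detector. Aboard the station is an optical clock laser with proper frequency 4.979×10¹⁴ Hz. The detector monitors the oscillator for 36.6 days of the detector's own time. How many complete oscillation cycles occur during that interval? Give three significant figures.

γ = 1.15
During 36.6 days of lab time, the oscillator's proper time advances by τ = Δt/γ = 36.6/1.150 = 31.83 days = 2.750×10⁶ s.
N = f × τ = 4.979×10¹⁴ × 2.750×10⁶ = 1.369×10²¹.

N = 1.37×10²¹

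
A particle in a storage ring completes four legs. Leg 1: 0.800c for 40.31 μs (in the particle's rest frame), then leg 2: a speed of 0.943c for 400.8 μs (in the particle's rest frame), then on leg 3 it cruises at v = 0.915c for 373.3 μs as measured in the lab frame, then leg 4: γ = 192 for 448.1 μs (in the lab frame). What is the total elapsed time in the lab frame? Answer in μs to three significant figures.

Δt = 2090 μs

Leg 1: γ = 1/√(1 − 0.800²) = 5/3 ≈ 1.667; Δt_1 = 1.667 × 40.31 = 67.18 μs.
Leg 2: γ = 1/√(1 − 0.943²) = 1/√0.1108 = 3.005; Δt_2 = 3.005 × 400.8 = 1204 μs.
Leg 3: 373.3 μs is already measured in the lab frame.
Leg 4: 448.1 μs is already measured in the lab frame.
Total: 67.18 + 1204 + 373.3 + 448.1 μs.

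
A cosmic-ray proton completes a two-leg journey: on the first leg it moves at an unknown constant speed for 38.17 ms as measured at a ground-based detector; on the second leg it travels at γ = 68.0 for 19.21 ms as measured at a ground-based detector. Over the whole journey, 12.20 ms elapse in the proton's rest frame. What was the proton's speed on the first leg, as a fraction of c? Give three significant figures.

β = 0.950

Leg 1: speed unknown; τ_1 = 38.17/γ_1.
Leg 2: γ = 68.0; τ_2 = 19.21/68.00 = 0.2825 ms.
Total proper time: τ_1 + 0.2825 = 12.20, so τ_1 = 12.20 − 0.2825 = 11.92 ms.
γ_1 = 38.17/11.92 = 3.203; β = √(1 − 1/γ²) = √0.9025.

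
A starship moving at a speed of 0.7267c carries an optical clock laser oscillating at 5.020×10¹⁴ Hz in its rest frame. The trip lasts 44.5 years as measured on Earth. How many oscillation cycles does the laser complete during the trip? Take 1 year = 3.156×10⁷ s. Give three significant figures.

γ = 1/√(1 − 0.7267²) = 1/√0.4719 = 1.456
The oscillator's own cycle count is N = f × τ where τ is the proper time on the ship. τ = Δt/γ = 44.5/1.456 = 30.57 years = 9.648×10⁸ s.
N = 5.020×10¹⁴ × 9.648×10⁸ = 4.843×10²³.

N = 4.84×10²³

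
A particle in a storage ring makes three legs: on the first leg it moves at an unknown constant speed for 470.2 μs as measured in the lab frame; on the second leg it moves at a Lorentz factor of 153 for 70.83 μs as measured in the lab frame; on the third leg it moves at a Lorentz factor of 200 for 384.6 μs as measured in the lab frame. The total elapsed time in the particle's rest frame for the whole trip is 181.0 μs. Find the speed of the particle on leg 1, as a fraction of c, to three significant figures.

β = 0.925

Leg 1: speed unknown; τ_1 = 470.2/γ_1.
Leg 2: γ = 153; τ_2 = 70.83/153.0 = 0.4629 μs.
Leg 3: γ = 200; τ_3 = 384.6/200.0 = 1.923 μs.
Total proper time: τ_1 + 0.4629 + 1.923 = 181.0, so τ_1 = 181.0 − 2.386 = 178.6 μs.
γ_1 = 470.2/178.6 = 2.632; β = √(1 − 1/γ²) = √0.8557.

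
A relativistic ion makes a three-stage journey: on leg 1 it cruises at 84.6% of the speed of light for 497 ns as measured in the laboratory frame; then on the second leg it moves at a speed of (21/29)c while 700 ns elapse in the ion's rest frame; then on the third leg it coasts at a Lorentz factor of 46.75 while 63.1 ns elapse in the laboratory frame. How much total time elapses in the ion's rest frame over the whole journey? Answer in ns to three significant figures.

Leg 1: β = 0.846; γ = 1/√(1 − 0.846²) = 1/√0.2843 = 1.876; τ_1 = 497/1.876 = 265.0 ns.
Leg 2: 700 ns is already measured in the ion's rest frame.
Leg 3: γ = 46.75; τ_3 = 63.1/46.75 = 1.350 ns.
Total: 265.0 + 700.0 + 1.350 ns.

τ = 966 ns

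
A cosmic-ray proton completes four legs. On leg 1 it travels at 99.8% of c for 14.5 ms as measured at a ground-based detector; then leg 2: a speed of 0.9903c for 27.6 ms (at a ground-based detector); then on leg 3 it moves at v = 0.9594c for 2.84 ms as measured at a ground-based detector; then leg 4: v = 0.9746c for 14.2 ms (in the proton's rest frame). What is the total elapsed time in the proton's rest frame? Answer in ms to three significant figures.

τ = 19.8 ms

Leg 1: β = 0.998; γ = 1/√(1 − 0.998²) = 1/√0.003996 = 15.82; τ_1 = 14.5/15.82 = 0.9166 ms.
Leg 2: γ = 1/√(1 − 0.9903²) = 1/√0.01931 = 7.197; τ_2 = 27.6/7.197 = 3.835 ms.
Leg 3: γ = 1/√(1 − 0.9594²) = 1/√0.07955 = 3.545; τ_3 = 2.84/3.545 = 0.8010 ms.
Leg 4: 14.2 ms is already measured in the proton's rest frame.
Total: 0.9166 + 3.835 + 0.8010 + 14.20 ms.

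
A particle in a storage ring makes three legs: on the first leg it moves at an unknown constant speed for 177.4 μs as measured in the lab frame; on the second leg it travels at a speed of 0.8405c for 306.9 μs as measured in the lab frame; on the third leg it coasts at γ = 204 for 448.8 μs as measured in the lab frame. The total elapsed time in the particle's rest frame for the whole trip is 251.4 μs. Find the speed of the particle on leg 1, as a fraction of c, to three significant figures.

Leg 1: speed unknown; τ_1 = 177.4/γ_1.
Leg 2: γ = 1/√(1 − 0.8405²) = 1/√0.2936 = 1.846; τ_2 = 306.9/1.846 = 166.3 μs.
Leg 3: γ = 204; τ_3 = 448.8/204.0 = 2.200 μs.
Total proper time: τ_1 + 166.3 + 2.200 = 251.4, so τ_1 = 251.4 − 168.5 = 82.92 μs.
γ_1 = 177.4/82.92 = 2.139; β = √(1 − 1/γ²) = √0.7815.

β = 0.884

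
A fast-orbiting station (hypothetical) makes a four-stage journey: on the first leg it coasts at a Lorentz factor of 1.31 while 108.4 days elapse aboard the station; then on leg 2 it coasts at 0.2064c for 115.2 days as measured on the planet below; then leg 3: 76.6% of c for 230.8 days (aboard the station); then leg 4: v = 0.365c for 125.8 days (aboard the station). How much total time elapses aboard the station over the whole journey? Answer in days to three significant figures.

τ = 578 days

Leg 1: 108.4 days is already measured aboard the station.
Leg 2: γ = 1/√(1 − 0.2064²) = 1/√0.9574 = 1.022; τ_2 = 115.2/1.022 = 112.7 days.
Leg 3: 230.8 days is already measured aboard the station.
Leg 4: 125.8 days is already measured aboard the station.
Total: 108.4 + 112.7 + 230.8 + 125.8 days.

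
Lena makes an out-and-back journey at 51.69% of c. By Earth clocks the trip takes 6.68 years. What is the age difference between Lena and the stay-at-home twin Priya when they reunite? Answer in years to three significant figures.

Δt − τ = 0.962 years

β = 0.5169; γ = 1/√(1 − 0.5169²) = 1/√0.7328 = 1.168
Lena's elapsed proper time: τ = 6.68/1.168 = 5.718 years.
Age gap = Δt − τ = 6.68 − 5.718 years.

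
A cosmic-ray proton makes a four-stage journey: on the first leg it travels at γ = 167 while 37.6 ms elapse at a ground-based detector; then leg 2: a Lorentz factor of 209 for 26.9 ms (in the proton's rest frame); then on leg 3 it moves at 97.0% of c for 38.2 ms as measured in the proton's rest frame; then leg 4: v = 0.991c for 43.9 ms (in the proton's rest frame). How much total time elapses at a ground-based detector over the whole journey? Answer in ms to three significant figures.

Δt = 6140 ms

Leg 1: 37.6 ms is already measured at a ground-based detector.
Leg 2: γ = 209; Δt_2 = 209.0 × 26.9 = 5622 ms.
Leg 3: β = 0.970; γ = 1/√(1 − 0.970²) = 1/√0.05910 = 4.113; Δt_3 = 4.113 × 38.2 = 157.1 ms.
Leg 4: γ = 1/√(1 − 0.991²) = 1/√0.01792 = 7.470; Δt_4 = 7.470 × 43.9 = 328.0 ms.
Total: 37.60 + 5622 + 157.1 + 328.0 ms.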